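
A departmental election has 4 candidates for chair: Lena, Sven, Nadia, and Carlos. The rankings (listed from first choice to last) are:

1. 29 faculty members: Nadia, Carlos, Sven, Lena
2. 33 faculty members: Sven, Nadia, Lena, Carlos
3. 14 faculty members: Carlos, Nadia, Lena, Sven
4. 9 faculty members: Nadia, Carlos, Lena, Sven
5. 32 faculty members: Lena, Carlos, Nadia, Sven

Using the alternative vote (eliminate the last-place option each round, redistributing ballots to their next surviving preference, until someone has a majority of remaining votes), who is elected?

Nadia

Round 1: Lena 32, Sven 33, Nadia 38, Carlos 14. Eliminate Carlos.
Round 2: Lena 32, Sven 33, Nadia 52. Eliminate Lena.
Round 3: Sven 33, Nadia 84. Nadia has a majority.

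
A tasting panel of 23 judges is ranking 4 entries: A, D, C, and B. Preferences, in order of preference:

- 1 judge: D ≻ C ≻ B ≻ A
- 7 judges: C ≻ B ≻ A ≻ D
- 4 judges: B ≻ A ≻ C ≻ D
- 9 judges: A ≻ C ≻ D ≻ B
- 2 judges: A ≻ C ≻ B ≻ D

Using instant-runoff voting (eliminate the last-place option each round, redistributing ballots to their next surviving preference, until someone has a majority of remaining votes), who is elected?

Round 1: A 11, D 1, C 7, B 4. Eliminate D.
Round 2: A 11, C 8, B 4. Eliminate B.
Round 3: A 15, C 8. A has a majority.

A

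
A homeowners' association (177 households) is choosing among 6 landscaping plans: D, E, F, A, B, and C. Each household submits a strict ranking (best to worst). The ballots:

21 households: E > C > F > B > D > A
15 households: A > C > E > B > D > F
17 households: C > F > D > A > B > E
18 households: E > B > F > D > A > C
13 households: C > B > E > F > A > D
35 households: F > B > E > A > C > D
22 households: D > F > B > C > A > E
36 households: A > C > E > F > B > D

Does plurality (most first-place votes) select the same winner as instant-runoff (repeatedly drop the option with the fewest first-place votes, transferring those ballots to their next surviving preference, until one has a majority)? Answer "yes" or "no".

Plurality — first-place votes: D 22, E 39, F 35, A 51, B 0, C 30. Winner: A.
Instant-runoff — R1 D 22, E 39, F 35, A 51, B 0, C 30 (B out); R2 D 22, E 39, F 35, A 51, C 30 (D out); R3 E 39, F 57, A 51, C 30 (C out); R4 E 52, F 74, A 51 (A out); R5 E 103, F 74 (E winner). Winner: E.
The two methods disagree.

no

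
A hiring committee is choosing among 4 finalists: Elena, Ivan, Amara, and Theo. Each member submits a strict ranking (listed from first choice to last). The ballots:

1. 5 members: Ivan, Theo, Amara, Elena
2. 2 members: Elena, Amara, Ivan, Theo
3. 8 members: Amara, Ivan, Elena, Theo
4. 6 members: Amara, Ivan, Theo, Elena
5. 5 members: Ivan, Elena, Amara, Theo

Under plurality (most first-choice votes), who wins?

First-place votes: Elena 2, Ivan 10, Amara 14, Theo 0.
Amara has the most first-place votes.

Amara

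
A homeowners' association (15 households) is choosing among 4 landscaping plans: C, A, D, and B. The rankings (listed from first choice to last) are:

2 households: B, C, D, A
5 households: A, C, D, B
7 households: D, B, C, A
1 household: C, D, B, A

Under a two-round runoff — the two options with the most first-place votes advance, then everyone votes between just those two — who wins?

Round 1 first-place votes: C 1, A 5, D 7, B 2.
D and A advance.
Runoff: D is preferred to A by 10 voters; A by 5.
D wins the runoff.

D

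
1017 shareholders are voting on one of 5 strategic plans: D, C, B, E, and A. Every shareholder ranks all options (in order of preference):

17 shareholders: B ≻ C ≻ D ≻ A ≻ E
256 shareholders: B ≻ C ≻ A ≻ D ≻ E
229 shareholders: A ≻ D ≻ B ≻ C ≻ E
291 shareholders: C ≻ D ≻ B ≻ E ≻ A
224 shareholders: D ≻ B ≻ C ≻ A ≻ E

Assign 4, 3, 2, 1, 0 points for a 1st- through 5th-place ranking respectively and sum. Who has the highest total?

D: 17·2 + 256·1 + 229·3 + 291·3 + 224·4 = 2746
C: 17·3 + 256·3 + 229·1 + 291·4 + 224·2 = 2660
B: 17·4 + 256·4 + 229·2 + 291·2 + 224·3 = 2804
E: 17·0 + 256·0 + 229·0 + 291·1 + 224·0 = 291
A: 17·1 + 256·2 + 229·4 + 291·0 + 224·1 = 1669
B has the highest Borda score (2804).

B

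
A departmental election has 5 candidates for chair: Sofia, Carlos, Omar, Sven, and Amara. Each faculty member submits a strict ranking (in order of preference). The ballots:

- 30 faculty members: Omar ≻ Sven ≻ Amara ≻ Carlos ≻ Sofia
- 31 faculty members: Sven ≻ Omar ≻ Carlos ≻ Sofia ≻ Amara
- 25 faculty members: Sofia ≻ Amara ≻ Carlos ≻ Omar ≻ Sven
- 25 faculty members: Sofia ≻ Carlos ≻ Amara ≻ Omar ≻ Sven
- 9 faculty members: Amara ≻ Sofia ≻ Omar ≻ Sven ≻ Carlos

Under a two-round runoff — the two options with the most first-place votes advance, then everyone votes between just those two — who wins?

Sven

Round 1 first-place votes: Sofia 50, Carlos 0, Omar 30, Sven 31, Amara 9.
Sofia and Sven advance.
Runoff: Sofia is preferred to Sven by 59 voters; Sven by 61.
Sven wins the runoff.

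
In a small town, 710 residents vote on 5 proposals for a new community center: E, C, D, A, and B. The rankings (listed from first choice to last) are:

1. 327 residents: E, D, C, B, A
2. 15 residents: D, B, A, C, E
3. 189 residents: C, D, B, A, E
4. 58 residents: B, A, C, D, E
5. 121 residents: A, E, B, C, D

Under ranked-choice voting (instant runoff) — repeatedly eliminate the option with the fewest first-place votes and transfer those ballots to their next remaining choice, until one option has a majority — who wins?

Round 1: E 327, C 189, D 15, A 121, B 58. Eliminate D.
Round 2: E 327, C 189, A 121, B 73. Eliminate B.
Round 3: E 327, C 189, A 194. Eliminate C.
Round 4: E 327, A 383. A has a majority.

A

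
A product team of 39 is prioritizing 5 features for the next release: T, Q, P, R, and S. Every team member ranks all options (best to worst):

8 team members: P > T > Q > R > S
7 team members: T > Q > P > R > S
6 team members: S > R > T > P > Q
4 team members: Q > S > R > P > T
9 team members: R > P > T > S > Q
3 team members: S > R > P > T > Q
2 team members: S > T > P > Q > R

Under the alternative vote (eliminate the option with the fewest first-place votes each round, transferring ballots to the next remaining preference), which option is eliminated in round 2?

T

Round 1: T 7, Q 4, P 8, R 9, S 11. Eliminate Q.
Round 2: T 7, P 8, R 9, S 15. Eliminate T.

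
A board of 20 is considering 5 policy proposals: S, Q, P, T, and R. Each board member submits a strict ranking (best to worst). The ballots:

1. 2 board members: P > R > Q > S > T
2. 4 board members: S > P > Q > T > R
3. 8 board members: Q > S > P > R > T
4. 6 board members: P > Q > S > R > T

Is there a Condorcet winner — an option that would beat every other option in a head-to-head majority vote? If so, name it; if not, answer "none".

none

Checking pairwise contests:
Q beats S 16–4.
P beats Q 12–8.
S beats P 12–8.
S beats T 20–0.
S beats R 18–2.
Every option loses at least one head-to-head, so there is no Condorcet winner.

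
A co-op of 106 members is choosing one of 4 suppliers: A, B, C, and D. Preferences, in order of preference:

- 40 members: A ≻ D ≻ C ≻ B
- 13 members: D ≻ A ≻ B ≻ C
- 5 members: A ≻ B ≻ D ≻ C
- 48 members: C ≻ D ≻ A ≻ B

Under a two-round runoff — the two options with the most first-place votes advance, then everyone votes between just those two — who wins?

A

Round 1 first-place votes: A 45, B 0, C 48, D 13.
C and A advance.
Runoff: C is preferred to A by 48 voters; A by 58.
A wins the runoff.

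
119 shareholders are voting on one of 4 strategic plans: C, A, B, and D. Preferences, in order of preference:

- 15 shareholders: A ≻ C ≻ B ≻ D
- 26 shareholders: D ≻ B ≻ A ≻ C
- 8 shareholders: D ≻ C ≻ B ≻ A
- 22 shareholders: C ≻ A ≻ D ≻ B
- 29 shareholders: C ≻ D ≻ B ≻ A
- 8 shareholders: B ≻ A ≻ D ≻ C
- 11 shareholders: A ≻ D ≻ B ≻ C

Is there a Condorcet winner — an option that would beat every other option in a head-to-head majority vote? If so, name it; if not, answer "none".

none

Checking pairwise contests:
A beats C 60–59.
B beats A 71–48.
C beats B 74–45.
C beats D 66–53.
Every option loses at least one head-to-head, so there is no Condorcet winner.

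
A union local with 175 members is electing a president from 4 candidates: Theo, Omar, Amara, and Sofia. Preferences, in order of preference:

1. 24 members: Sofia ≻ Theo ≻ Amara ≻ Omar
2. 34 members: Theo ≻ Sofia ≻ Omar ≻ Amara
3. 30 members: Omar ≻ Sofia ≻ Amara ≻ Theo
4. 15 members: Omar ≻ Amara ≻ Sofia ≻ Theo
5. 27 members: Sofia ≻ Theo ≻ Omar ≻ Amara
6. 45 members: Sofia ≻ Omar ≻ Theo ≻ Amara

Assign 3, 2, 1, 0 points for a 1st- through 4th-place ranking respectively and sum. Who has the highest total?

Sofia

Theo: 24·2 + 34·3 + 30·0 + 15·0 + 27·2 + 45·1 = 249
Omar: 24·0 + 34·1 + 30·3 + 15·3 + 27·1 + 45·2 = 286
Amara: 24·1 + 34·0 + 30·1 + 15·2 + 27·0 + 45·0 = 84
Sofia: 24·3 + 34·2 + 30·2 + 15·1 + 27·3 + 45·3 = 431
Sofia has the highest Borda score (431).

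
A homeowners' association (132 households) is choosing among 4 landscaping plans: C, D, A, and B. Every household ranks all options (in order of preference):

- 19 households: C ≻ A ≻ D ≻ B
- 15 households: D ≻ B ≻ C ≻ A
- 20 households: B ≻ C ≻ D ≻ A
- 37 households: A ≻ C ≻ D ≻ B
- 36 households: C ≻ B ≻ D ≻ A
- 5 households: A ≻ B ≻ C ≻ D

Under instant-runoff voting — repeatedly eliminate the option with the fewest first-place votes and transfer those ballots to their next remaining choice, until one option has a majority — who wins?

Round 1: C 55, D 15, A 42, B 20. Eliminate D.
Round 2: C 55, A 42, B 35. Eliminate B.
Round 3: C 90, A 42. C has a majority.

C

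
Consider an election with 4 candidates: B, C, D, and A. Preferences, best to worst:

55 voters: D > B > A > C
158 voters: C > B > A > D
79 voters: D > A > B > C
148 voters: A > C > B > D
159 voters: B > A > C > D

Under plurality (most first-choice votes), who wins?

B

First-place votes: B 159, C 158, D 134, A 148.
B has the most first-place votes.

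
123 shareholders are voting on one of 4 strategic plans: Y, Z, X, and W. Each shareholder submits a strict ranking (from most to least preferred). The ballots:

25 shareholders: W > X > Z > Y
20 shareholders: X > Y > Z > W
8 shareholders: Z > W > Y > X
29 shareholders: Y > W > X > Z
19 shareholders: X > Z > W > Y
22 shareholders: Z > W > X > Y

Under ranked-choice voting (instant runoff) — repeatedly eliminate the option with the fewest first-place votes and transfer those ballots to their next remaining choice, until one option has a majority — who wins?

Round 1: Y 29, Z 30, X 39, W 25. Eliminate W.
Round 2: Y 29, Z 30, X 64. X has a majority.

X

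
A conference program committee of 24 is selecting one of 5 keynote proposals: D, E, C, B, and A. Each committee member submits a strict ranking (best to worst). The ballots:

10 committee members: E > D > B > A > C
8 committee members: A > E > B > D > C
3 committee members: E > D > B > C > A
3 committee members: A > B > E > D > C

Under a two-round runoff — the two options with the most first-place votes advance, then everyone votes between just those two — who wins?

E

Round 1 first-place votes: D 0, E 13, C 0, B 0, A 11.
E and A advance.
Runoff: E is preferred to A by 13 voters; A by 11.
E wins the runoff.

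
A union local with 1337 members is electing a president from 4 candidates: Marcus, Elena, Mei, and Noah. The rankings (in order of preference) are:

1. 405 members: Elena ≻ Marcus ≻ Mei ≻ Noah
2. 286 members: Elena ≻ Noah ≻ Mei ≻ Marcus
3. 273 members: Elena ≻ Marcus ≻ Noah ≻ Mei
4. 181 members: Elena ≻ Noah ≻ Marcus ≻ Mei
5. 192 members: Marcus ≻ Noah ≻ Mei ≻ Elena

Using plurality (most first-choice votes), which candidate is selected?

Elena

First-place votes: Marcus 192, Elena 1145, Mei 0, Noah 0.
Elena has the most first-place votes.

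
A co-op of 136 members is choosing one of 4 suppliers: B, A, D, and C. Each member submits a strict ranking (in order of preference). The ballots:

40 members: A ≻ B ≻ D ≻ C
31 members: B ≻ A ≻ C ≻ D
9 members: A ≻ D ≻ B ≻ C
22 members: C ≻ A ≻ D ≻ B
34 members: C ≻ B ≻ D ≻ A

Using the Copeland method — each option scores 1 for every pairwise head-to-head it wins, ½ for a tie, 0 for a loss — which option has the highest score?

B: beats D and C; loses to A → score 2.
A: beats B, D, and C → score 3.
D: loses to B, A, and C → score 0.
C: beats D; loses to B and A → score 1.
A has the best pairwise record.

A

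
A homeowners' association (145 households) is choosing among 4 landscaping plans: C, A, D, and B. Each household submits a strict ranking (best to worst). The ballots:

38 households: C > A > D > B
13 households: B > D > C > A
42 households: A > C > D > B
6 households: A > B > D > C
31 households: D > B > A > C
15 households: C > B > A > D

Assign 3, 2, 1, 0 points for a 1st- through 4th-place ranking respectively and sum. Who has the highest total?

C: 38·3 + 13·1 + 42·2 + 6·0 + 31·0 + 15·3 = 256
A: 38·2 + 13·0 + 42·3 + 6·3 + 31·1 + 15·1 = 266
D: 38·1 + 13·2 + 42·1 + 6·1 + 31·3 + 15·0 = 205
B: 38·0 + 13·3 + 42·0 + 6·2 + 31·2 + 15·2 = 143
A has the highest Borda score (266).

A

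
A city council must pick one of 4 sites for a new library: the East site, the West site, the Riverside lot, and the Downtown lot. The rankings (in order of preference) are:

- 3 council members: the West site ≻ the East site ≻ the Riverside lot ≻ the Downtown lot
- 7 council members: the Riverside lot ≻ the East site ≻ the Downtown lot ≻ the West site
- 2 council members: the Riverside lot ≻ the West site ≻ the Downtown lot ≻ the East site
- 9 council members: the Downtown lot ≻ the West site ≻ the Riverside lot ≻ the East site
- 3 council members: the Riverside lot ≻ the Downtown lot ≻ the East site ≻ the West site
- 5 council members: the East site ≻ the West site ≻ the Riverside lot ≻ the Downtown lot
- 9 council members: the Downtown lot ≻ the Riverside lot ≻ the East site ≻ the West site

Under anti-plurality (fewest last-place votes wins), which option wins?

the Riverside lot

Last-place votes: the East site 11, the West site 19, the Riverside lot 0, the Downtown lot 8.
the Riverside lot is ranked last by the fewest voters, so the Riverside lot wins.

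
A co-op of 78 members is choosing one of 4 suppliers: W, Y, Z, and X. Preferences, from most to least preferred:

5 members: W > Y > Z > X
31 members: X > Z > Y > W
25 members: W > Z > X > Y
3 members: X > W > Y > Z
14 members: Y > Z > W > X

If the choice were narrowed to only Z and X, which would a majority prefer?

Voters preferring Z to X: 44; preferring X to Z: 34.
Z wins the head-to-head.

Z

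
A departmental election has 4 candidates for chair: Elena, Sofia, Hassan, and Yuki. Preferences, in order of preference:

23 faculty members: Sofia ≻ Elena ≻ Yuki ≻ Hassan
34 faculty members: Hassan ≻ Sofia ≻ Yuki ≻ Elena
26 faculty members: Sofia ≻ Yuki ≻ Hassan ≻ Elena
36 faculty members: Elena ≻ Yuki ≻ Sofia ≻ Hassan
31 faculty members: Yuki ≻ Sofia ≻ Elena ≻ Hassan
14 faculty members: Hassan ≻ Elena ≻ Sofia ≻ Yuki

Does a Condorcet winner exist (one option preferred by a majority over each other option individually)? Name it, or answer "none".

Sofia vs Elena: 114–50 for Sofia.
Sofia vs Hassan: 116–48 for Sofia.
Sofia vs Yuki: 97–67 for Sofia.
Sofia beats every other option head-to-head.

Sofia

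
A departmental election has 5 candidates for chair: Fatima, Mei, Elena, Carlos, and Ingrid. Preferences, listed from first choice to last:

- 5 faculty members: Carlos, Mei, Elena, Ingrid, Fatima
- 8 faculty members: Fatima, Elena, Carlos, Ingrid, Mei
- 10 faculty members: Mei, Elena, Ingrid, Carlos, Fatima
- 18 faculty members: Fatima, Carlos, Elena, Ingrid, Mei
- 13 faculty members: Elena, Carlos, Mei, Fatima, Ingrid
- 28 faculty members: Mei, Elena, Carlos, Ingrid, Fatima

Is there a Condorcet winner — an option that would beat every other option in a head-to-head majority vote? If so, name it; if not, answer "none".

none

Checking pairwise contests:
Mei beats Fatima 56–26.
Carlos beats Mei 44–38.
Mei beats Elena 43–39.
Elena beats Carlos 59–23.
Mei beats Ingrid 56–26.
Every option loses at least one head-to-head, so there is no Condorcet winner.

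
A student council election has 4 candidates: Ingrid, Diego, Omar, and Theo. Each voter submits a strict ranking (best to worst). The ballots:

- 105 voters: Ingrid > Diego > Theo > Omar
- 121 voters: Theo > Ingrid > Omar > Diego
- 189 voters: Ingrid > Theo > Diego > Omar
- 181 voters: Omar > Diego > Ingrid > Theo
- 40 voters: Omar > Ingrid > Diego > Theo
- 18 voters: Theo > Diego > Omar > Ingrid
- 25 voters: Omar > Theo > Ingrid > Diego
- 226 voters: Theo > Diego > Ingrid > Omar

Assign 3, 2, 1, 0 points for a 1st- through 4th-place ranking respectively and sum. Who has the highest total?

Ingrid

Ingrid: 105·3 + 121·2 + 189·3 + 181·1 + 40·2 + 18·0 + 25·1 + 226·1 = 1636
Diego: 105·2 + 121·0 + 189·1 + 181·2 + 40·1 + 18·2 + 25·0 + 226·2 = 1289
Omar: 105·0 + 121·1 + 189·0 + 181·3 + 40·3 + 18·1 + 25·3 + 226·0 = 877
Theo: 105·1 + 121·3 + 189·2 + 181·0 + 40·0 + 18·3 + 25·2 + 226·3 = 1628
Ingrid has the highest Borda score (1636).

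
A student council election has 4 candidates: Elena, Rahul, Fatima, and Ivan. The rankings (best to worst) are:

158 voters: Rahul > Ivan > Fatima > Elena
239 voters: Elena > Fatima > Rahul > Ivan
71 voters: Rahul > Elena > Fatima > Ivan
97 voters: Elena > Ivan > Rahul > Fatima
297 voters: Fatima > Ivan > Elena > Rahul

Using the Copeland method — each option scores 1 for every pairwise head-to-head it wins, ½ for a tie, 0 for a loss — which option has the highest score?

Elena: beats Rahul; loses to Fatima and Ivan → score 1.
Rahul: beats Ivan; loses to Elena and Fatima → score 1.
Fatima: beats Elena, Rahul, and Ivan → score 3.
Ivan: beats Elena; loses to Rahul and Fatima → score 1.
Fatima has the best pairwise record.

Fatima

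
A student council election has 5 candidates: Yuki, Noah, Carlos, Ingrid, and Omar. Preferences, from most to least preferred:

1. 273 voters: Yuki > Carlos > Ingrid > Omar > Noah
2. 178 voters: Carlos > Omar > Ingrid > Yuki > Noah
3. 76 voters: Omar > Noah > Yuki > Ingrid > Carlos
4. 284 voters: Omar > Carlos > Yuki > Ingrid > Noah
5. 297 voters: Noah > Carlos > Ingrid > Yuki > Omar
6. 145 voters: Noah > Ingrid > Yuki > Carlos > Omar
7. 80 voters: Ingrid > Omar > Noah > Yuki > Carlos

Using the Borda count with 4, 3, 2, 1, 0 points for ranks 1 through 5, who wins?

Yuki: 273·4 + 178·1 + 76·2 + 284·2 + 297·1 + 145·2 + 80·1 = 2657
Noah: 273·0 + 178·0 + 76·3 + 284·0 + 297·4 + 145·4 + 80·2 = 2156
Carlos: 273·3 + 178·4 + 76·0 + 284·3 + 297·3 + 145·1 + 80·0 = 3419
Ingrid: 273·2 + 178·2 + 76·1 + 284·1 + 297·2 + 145·3 + 80·4 = 2611
Omar: 273·1 + 178·3 + 76·4 + 284·4 + 297·0 + 145·0 + 80·3 = 2487
Carlos has the highest Borda score (3419).

Carlos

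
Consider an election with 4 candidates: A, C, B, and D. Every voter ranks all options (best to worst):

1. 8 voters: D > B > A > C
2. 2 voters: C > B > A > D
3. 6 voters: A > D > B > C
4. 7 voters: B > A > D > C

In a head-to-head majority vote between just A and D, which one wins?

Voters preferring A to D: 15; preferring D to A: 8.
A wins the head-to-head.

A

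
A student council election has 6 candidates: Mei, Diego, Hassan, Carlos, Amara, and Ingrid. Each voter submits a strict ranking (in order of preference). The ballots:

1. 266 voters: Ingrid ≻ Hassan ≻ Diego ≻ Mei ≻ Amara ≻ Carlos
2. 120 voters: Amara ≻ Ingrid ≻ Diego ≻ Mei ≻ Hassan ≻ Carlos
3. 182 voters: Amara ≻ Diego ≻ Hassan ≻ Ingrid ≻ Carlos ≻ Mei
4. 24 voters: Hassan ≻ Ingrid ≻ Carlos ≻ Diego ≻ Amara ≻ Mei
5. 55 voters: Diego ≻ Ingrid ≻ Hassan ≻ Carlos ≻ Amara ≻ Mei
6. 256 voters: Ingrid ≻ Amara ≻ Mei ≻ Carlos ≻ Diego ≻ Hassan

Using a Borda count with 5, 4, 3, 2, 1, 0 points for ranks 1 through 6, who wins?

Ingrid

Mei: 266·2 + 120·2 + 182·0 + 24·0 + 55·0 + 256·3 = 1540
Diego: 266·3 + 120·3 + 182·4 + 24·2 + 55·5 + 256·1 = 2465
Hassan: 266·4 + 120·1 + 182·3 + 24·5 + 55·3 + 256·0 = 2015
Carlos: 266·0 + 120·0 + 182·1 + 24·3 + 55·2 + 256·2 = 876
Amara: 266·1 + 120·5 + 182·5 + 24·1 + 55·1 + 256·4 = 2879
Ingrid: 266·5 + 120·4 + 182·2 + 24·4 + 55·4 + 256·5 = 3770
Ingrid has the highest Borda score (3770).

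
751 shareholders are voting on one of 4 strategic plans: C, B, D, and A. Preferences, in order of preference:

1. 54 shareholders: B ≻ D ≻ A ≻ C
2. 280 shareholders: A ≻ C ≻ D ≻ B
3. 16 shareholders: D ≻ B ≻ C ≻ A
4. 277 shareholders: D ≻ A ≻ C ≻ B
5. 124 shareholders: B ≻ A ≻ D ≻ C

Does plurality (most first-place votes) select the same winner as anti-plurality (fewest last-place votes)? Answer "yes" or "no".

Plurality — first-place votes: C 0, B 178, D 293, A 280. Winner: D.
Anti-plurality — last-place votes: C 178, B 557, D 0, A 16. Winner: D.
The two methods agree.

yes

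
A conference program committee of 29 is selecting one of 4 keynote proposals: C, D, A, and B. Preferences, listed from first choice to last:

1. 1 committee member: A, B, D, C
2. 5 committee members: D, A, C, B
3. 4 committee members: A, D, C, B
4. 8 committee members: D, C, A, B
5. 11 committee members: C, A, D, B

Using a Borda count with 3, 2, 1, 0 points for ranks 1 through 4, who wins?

D

C: 1·0 + 5·1 + 4·1 + 8·2 + 11·3 = 58
D: 1·1 + 5·3 + 4·2 + 8·3 + 11·1 = 59
A: 1·3 + 5·2 + 4·3 + 8·1 + 11·2 = 55
B: 1·2 + 5·0 + 4·0 + 8·0 + 11·0 = 2
D has the highest Borda score (59).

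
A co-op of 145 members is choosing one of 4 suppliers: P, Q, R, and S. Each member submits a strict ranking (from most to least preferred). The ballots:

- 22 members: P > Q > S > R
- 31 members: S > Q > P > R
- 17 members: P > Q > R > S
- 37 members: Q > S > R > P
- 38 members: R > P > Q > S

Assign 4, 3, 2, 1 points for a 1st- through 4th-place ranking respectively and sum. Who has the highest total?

P: 22·4 + 31·2 + 17·4 + 37·1 + 38·3 = 369
Q: 22·3 + 31·3 + 17·3 + 37·4 + 38·2 = 434
R: 22·1 + 31·1 + 17·2 + 37·2 + 38·4 = 313
S: 22·2 + 31·4 + 17·1 + 37·3 + 38·1 = 334
Q has the highest Borda score (434).

Q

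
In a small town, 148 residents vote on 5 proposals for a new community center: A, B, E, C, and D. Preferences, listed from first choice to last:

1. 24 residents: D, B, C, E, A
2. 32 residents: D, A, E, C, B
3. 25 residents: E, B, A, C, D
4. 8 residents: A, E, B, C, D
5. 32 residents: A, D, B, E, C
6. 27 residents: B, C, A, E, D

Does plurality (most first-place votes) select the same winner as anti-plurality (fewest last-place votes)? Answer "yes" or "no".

no

Plurality — first-place votes: A 40, B 27, E 25, C 0, D 56. Winner: D.
Anti-plurality — last-place votes: A 24, B 32, E 0, C 32, D 60. Winner: E.
The two methods disagree.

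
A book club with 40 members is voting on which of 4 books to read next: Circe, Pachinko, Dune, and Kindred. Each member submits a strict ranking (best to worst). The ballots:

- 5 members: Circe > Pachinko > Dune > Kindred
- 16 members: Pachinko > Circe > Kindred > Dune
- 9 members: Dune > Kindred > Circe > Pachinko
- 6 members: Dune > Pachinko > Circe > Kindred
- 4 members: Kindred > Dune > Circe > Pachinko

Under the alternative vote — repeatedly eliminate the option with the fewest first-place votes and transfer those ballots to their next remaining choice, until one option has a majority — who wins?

Pachinko

Round 1: Circe 5, Pachinko 16, Dune 15, Kindred 4. Eliminate Kindred.
Round 2: Circe 5, Pachinko 16, Dune 19. Eliminate Circe.
Round 3: Pachinko 21, Dune 19. Pachinko has a majority.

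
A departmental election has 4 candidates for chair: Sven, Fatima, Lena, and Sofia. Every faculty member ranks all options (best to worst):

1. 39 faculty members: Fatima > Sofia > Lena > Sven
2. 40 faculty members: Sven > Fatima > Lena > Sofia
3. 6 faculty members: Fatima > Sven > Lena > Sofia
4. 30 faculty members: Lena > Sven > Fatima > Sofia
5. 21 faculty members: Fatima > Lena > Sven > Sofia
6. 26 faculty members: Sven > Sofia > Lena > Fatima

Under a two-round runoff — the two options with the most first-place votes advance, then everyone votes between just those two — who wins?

Sven

Round 1 first-place votes: Sven 66, Fatima 66, Lena 30, Sofia 0.
Sven and Fatima advance.
Runoff: Sven is preferred to Fatima by 96 voters; Fatima by 66.
Sven wins the runoff.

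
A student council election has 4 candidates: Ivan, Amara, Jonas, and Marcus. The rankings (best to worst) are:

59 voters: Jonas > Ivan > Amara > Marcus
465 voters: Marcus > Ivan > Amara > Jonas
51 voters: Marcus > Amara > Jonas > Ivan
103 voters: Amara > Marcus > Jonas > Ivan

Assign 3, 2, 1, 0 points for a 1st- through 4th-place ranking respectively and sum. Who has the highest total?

Ivan: 59·2 + 465·2 + 51·0 + 103·0 = 1048
Amara: 59·1 + 465·1 + 51·2 + 103·3 = 935
Jonas: 59·3 + 465·0 + 51·1 + 103·1 = 331
Marcus: 59·0 + 465·3 + 51·3 + 103·2 = 1754
Marcus has the highest Borda score (1754).

Marcus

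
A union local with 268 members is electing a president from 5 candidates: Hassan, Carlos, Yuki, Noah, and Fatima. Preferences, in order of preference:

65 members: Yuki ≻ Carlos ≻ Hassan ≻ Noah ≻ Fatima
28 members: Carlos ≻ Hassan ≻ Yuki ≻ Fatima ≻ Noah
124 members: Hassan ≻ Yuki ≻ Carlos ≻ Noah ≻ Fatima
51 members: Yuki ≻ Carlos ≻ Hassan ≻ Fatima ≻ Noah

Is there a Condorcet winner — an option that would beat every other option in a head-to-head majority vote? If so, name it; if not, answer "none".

none

Checking pairwise contests:
Carlos beats Hassan 144–124.
Yuki beats Carlos 240–28.
Hassan beats Yuki 152–116.
Hassan beats Noah 268–0.
Hassan beats Fatima 268–0.
Every option loses at least one head-to-head, so there is no Condorcet winner.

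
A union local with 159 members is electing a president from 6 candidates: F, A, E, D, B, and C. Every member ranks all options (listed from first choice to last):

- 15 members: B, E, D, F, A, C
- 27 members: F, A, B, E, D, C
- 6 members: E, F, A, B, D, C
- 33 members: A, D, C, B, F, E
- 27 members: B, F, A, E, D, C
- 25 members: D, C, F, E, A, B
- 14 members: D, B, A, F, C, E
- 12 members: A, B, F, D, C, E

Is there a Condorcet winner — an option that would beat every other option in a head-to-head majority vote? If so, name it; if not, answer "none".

Checking pairwise contests:
D beats F 87–72.
F beats A 100–59.
F beats E 138–21.
A beats D 105–54.
A beats B 103–56.
F beats C 101–58.
Every option loses at least one head-to-head, so there is no Condorcet winner.

none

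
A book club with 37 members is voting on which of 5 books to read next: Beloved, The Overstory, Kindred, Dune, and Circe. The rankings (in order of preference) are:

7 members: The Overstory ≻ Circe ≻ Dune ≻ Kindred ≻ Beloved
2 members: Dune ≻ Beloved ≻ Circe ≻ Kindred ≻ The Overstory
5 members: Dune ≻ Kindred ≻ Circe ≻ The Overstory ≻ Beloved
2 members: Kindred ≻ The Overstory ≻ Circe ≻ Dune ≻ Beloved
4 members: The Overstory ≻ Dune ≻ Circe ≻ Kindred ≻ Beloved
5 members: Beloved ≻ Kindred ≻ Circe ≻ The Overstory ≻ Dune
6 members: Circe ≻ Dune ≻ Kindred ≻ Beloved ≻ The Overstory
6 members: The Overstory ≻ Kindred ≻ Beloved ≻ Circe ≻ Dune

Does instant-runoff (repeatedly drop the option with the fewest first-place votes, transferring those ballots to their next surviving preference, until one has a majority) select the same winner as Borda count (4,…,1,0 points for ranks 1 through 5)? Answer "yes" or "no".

no

Instant-runoff — R1 Beloved 5, The Overstory 17, Kindred 2, Dune 7, Circe 6 (Kindred out); R2 Beloved 5, The Overstory 19, Dune 7, Circe 6 (The Overstory winner). Winner: The Overstory.
Borda — scores: Beloved 44, The Overstory 84, Kindred 81, Dune 74, Circe 87. Winner: Circe.
The two methods disagree.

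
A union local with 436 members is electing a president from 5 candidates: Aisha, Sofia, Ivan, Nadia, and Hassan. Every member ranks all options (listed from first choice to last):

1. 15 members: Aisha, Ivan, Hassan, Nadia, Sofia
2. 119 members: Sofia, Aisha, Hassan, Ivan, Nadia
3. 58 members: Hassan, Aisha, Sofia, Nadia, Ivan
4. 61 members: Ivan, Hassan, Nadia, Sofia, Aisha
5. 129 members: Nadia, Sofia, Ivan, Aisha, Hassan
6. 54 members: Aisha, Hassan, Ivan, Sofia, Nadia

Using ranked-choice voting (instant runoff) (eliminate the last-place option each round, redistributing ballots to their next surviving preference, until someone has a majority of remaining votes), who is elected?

Round 1: Aisha 69, Sofia 119, Ivan 61, Nadia 129, Hassan 58. Eliminate Hassan.
Round 2: Aisha 127, Sofia 119, Ivan 61, Nadia 129. Eliminate Ivan.
Round 3: Aisha 127, Sofia 119, Nadia 190. Eliminate Sofia.
Round 4: Aisha 246, Nadia 190. Aisha has a majority.

Aisha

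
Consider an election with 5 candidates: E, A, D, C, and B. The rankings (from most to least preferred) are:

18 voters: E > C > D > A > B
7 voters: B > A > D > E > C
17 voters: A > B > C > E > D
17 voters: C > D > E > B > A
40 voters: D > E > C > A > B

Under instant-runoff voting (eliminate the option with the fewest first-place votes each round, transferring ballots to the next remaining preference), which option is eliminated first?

B

Round 1: E 18, A 17, D 40, C 17, B 7. Eliminate B.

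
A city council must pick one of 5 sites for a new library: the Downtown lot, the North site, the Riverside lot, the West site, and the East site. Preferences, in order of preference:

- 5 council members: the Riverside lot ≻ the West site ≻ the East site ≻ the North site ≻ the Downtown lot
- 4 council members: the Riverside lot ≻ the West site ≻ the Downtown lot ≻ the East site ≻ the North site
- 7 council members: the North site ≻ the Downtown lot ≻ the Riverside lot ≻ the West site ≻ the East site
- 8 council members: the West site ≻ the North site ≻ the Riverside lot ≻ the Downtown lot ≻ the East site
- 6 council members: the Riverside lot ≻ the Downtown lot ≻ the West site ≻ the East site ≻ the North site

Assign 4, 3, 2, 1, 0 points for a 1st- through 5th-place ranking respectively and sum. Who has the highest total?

the Downtown lot: 5·0 + 4·2 + 7·3 + 8·1 + 6·3 = 55
the North site: 5·1 + 4·0 + 7·4 + 8·3 + 6·0 = 57
the Riverside lot: 5·4 + 4·4 + 7·2 + 8·2 + 6·4 = 90
the West site: 5·3 + 4·3 + 7·1 + 8·4 + 6·2 = 78
the East site: 5·2 + 4·1 + 7·0 + 8·0 + 6·1 = 20
the Riverside lot has the highest Borda score (90).

the Riverside lot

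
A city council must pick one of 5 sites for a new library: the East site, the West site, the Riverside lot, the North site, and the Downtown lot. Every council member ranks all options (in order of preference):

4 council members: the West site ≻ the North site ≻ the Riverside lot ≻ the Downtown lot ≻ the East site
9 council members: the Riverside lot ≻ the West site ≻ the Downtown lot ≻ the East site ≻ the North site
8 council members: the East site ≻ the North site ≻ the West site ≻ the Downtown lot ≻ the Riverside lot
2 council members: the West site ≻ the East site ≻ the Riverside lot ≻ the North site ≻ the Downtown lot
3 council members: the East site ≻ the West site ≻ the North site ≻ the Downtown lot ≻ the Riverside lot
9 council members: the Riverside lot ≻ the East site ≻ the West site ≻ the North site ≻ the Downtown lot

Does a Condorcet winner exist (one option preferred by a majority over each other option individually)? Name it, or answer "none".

the Riverside lot vs the East site: 22–13 for the Riverside lot.
the Riverside lot vs the West site: 18–17 for the Riverside lot.
the Riverside lot vs the North site: 20–15 for the Riverside lot.
the Riverside lot vs the Downtown lot: 24–11 for the Riverside lot.
the Riverside lot beats every other option head-to-head.

the Riverside lot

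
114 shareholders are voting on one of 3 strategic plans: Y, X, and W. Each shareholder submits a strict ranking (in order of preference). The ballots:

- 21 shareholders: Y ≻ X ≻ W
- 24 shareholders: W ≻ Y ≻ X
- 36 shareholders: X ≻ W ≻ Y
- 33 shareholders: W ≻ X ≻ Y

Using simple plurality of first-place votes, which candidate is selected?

W

First-place votes: Y 21, X 36, W 57.
W has the most first-place votes.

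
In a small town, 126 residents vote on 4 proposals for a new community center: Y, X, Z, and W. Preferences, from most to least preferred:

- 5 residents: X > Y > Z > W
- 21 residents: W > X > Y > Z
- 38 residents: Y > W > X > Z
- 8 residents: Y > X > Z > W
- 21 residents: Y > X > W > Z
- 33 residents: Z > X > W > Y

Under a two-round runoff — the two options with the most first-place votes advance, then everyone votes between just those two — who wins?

Y

Round 1 first-place votes: Y 67, X 5, Z 33, W 21.
Y and Z advance.
Runoff: Y is preferred to Z by 93 voters; Z by 33.
Y wins the runoff.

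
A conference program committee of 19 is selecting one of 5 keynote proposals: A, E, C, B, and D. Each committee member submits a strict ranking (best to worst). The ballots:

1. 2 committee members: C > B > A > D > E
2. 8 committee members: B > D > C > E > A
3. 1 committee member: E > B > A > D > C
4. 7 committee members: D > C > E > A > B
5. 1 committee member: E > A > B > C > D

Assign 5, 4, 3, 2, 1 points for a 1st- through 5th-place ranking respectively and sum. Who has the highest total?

D

A: 2·3 + 8·1 + 1·3 + 7·2 + 1·4 = 35
E: 2·1 + 8·2 + 1·5 + 7·3 + 1·5 = 49
C: 2·5 + 8·3 + 1·1 + 7·4 + 1·2 = 65
B: 2·4 + 8·5 + 1·4 + 7·1 + 1·3 = 62
D: 2·2 + 8·4 + 1·2 + 7·5 + 1·1 = 74
D has the highest Borda score (74).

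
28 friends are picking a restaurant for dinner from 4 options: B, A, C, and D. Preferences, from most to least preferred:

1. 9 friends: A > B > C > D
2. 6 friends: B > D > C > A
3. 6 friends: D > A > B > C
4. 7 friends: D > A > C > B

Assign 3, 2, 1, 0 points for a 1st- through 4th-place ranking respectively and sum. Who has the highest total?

B: 9·2 + 6·3 + 6·1 + 7·0 = 42
A: 9·3 + 6·0 + 6·2 + 7·2 = 53
C: 9·1 + 6·1 + 6·0 + 7·1 = 22
D: 9·0 + 6·2 + 6·3 + 7·3 = 51
A has the highest Borda score (53).

A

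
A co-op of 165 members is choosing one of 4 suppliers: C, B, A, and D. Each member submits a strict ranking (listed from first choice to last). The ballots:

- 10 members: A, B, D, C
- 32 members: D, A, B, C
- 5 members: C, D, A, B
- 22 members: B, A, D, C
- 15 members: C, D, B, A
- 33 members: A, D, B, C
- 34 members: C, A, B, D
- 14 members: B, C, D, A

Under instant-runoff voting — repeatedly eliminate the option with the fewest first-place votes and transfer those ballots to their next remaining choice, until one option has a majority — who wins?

Round 1: C 54, B 36, A 43, D 32. Eliminate D.
Round 2: C 54, B 36, A 75. Eliminate B.
Round 3: C 68, A 97. A has a majority.

A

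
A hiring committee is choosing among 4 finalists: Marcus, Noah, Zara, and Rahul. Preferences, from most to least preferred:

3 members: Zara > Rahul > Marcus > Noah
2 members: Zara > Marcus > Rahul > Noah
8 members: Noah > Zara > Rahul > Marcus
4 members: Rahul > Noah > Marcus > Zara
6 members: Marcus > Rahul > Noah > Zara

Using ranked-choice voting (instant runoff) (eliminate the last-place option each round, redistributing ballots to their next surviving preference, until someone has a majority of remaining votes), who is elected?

Round 1: Marcus 6, Noah 8, Zara 5, Rahul 4. Eliminate Rahul.
Round 2: Marcus 6, Noah 12, Zara 5. Noah has a majority.

Noah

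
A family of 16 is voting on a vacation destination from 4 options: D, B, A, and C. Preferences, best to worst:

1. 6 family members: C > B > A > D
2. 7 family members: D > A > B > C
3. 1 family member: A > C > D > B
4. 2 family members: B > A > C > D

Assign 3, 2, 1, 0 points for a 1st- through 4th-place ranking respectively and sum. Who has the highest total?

A

D: 6·0 + 7·3 + 1·1 + 2·0 = 22
B: 6·2 + 7·1 + 1·0 + 2·3 = 25
A: 6·1 + 7·2 + 1·3 + 2·2 = 27
C: 6·3 + 7·0 + 1·2 + 2·1 = 22
A has the highest Borda score (27).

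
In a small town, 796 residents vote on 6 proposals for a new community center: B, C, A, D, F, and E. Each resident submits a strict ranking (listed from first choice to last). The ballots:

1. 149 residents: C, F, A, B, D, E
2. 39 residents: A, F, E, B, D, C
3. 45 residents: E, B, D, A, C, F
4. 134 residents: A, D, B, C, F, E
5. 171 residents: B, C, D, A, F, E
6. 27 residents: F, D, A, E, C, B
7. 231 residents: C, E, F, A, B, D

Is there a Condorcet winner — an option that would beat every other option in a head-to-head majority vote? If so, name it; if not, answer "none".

C vs B: 407–389 for C.
C vs A: 551–245 for C.
C vs D: 551–245 for C.
C vs F: 730–66 for C.
C vs E: 685–111 for C.
C beats every other option head-to-head.

C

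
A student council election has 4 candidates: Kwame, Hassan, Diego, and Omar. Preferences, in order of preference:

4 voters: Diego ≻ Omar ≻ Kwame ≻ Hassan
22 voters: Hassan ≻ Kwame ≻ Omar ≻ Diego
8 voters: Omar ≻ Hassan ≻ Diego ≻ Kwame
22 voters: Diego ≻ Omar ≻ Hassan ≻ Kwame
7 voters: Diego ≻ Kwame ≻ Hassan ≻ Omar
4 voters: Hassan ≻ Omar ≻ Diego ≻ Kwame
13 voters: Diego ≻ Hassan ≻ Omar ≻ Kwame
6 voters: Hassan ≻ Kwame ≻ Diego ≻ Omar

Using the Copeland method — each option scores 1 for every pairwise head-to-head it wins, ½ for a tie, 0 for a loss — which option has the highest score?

Kwame: loses to Hassan, Diego, and Omar → score 0.
Hassan: beats Kwame and Omar; loses to Diego → score 2.
Diego: beats Kwame, Hassan, and Omar → score 3.
Omar: beats Kwame; loses to Hassan and Diego → score 1.
Diego has the best pairwise record.

Diego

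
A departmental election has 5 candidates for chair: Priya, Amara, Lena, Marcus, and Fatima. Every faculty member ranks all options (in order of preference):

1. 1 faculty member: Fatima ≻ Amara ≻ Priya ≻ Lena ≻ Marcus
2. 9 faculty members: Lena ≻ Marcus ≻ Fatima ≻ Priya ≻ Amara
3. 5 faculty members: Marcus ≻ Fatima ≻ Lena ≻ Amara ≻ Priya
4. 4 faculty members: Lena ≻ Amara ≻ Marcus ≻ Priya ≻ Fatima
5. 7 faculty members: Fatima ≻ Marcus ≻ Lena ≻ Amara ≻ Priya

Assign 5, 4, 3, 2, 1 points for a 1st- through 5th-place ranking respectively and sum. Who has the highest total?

Priya: 1·3 + 9·2 + 5·1 + 4·2 + 7·1 = 41
Amara: 1·4 + 9·1 + 5·2 + 4·4 + 7·2 = 53
Lena: 1·2 + 9·5 + 5·3 + 4·5 + 7·3 = 103
Marcus: 1·1 + 9·4 + 5·5 + 4·3 + 7·4 = 102
Fatima: 1·5 + 9·3 + 5·4 + 4·1 + 7·5 = 91
Lena has the highest Borda score (103).

Lena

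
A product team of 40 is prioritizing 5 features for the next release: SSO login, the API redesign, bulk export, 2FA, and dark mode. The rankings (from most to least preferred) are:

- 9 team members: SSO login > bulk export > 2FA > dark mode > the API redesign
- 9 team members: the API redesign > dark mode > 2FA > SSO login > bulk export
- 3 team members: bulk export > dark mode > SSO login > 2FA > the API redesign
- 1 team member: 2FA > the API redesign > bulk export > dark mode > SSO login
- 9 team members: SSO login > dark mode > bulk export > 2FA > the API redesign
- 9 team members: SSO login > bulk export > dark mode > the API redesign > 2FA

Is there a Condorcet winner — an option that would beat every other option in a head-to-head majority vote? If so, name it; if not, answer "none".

SSO login vs the API redesign: 30–10 for SSO login.
SSO login vs bulk export: 36–4 for SSO login.
SSO login vs 2FA: 30–10 for SSO login.
SSO login vs dark mode: 27–13 for SSO login.
SSO login beats every other option head-to-head.

SSO login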